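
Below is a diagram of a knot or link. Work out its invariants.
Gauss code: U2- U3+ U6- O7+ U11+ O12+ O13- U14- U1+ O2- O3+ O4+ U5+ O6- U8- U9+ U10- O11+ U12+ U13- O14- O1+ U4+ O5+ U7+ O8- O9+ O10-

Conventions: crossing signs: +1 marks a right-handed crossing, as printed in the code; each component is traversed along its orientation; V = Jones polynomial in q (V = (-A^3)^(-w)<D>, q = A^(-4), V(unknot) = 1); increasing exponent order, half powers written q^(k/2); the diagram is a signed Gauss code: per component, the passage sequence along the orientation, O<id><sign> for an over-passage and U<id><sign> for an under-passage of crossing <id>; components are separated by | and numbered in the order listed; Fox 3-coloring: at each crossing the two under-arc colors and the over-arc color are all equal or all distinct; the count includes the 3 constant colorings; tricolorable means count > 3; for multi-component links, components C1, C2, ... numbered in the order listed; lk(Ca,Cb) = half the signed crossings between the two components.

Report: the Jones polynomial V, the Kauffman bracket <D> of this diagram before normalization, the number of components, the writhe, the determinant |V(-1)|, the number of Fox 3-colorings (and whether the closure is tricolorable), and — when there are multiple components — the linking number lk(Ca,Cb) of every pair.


V = q^-1 - 1 + 2q - 2q^2 + 2q^3 - 2q^4 + q^5
<D> = A^-14 - 2A^-10 + 2A^-6 - 2A^-2 + 2A^2 - A^6 + A^10 (w = +2)
1 component over 14 crossings, w = +2
3 Fox colorings among 3^14, |V(-1)| = 11: not tricolorable
why: the span of V is 6, forcing >= 6 crossings in any diagram


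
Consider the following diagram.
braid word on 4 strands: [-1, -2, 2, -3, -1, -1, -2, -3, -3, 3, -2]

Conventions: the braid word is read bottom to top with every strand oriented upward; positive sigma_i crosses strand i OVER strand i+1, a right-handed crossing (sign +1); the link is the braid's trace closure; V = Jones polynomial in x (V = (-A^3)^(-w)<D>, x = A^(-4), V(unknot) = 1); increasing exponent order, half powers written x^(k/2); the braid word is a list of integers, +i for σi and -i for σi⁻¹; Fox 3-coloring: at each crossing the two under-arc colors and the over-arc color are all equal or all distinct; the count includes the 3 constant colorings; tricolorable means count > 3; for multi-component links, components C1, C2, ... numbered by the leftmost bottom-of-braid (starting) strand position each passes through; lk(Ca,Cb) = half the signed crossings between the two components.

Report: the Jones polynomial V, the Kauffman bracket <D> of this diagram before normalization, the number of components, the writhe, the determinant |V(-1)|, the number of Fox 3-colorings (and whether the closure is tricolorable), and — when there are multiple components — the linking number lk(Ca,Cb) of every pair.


V(x) = x^-8 - 2x^-7 + x^-6 - 2x^-5 + 2x^-4 + x^-2
bracket: -A^-13 - 2A^-5 + 2A^-1 - A^3 + 2A^7 - A^11, w = -7
1 component, writhe -7, over 11 crossings
det 9, colorings 27 of 3^11 — tricolorable
observation: the span of V is 6, forcing >= 6 crossings in any diagram


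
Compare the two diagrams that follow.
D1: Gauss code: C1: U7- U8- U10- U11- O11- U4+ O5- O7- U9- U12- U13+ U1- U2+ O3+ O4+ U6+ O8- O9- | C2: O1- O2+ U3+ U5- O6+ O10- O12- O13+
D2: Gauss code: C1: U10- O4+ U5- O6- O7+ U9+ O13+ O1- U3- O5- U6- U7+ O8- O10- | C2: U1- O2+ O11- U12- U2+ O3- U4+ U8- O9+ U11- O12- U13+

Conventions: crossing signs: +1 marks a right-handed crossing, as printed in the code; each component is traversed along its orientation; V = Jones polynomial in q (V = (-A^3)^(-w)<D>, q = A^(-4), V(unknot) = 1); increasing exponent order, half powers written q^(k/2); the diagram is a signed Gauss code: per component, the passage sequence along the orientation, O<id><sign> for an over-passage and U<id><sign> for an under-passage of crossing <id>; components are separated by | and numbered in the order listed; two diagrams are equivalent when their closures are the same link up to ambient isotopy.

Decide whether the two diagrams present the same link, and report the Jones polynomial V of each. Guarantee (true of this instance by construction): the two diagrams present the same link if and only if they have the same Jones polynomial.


equivalent: no
V(D1) = q^(-7/2) - 2q^(-5/2) + q^(-3/2) - 2q^(-1/2) + q^(1/2) - q^(3/2)  (w -3, c 13, <D> = A^-15 - A^-11 + 2A^-7 - A^-3 + 2A - A^5)
V(D2) = -q^(-1/2) - q^(1/2)  (w -3, c 13, <D> = A^-11 + A^-7)
why: comparing 2 Jones polynomials yields 2 groups


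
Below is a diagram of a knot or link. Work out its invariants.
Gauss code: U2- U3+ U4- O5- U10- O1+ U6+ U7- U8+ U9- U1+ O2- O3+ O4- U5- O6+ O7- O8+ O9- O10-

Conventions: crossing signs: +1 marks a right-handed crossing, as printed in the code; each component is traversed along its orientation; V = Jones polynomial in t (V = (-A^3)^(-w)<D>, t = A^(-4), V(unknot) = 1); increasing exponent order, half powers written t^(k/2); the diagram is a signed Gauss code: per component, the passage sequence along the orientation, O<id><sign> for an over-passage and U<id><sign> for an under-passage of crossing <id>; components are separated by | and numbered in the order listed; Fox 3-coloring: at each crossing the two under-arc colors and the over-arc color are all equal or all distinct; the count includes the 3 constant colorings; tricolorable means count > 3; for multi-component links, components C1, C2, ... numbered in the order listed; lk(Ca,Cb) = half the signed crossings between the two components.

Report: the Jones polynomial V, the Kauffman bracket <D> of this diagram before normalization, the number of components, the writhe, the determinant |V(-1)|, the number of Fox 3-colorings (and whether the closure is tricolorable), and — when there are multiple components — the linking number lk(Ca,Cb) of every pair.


V(t) = -t^-4 + t^-3 + t^-1
bracket: A^-2 + A^6 - A^10, w = -2
1 component, writhe -2, over 10 crossings
det 3, colorings 9 of 3^10 — tricolorable
observation: V spans 3 powers of t: at least 3 crossings in any diagram


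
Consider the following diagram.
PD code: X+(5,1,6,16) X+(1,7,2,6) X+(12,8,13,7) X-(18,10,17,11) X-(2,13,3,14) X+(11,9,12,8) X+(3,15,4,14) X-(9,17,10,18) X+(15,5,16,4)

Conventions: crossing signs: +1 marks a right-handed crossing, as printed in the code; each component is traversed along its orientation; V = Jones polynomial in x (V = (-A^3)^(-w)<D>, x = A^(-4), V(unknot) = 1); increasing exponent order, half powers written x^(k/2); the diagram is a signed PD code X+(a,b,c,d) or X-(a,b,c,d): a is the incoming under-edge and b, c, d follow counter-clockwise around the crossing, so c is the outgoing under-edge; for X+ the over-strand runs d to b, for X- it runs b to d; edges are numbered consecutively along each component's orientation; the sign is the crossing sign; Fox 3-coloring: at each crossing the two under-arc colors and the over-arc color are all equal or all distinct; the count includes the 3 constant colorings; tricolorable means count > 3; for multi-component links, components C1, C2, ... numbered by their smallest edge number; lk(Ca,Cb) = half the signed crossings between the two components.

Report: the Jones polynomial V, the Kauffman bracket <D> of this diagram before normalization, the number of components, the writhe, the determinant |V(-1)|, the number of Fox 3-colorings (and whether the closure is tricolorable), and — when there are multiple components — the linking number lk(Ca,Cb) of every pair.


V = -x^(-3/2) - 2x^(1/2) + x^(3/2) - x^(5/2) + x^(7/2)
<D> = -A^-5 + A^-1 - A^3 + 2A^7 + A^15 (w = +3)
2 components over 9 crossings, w = +3
lk(C1,C2): -1
9 Fox colorings among 3^9, |V(-1)| = 6: tricolorable
why: the 1 component pair carries total linking -1


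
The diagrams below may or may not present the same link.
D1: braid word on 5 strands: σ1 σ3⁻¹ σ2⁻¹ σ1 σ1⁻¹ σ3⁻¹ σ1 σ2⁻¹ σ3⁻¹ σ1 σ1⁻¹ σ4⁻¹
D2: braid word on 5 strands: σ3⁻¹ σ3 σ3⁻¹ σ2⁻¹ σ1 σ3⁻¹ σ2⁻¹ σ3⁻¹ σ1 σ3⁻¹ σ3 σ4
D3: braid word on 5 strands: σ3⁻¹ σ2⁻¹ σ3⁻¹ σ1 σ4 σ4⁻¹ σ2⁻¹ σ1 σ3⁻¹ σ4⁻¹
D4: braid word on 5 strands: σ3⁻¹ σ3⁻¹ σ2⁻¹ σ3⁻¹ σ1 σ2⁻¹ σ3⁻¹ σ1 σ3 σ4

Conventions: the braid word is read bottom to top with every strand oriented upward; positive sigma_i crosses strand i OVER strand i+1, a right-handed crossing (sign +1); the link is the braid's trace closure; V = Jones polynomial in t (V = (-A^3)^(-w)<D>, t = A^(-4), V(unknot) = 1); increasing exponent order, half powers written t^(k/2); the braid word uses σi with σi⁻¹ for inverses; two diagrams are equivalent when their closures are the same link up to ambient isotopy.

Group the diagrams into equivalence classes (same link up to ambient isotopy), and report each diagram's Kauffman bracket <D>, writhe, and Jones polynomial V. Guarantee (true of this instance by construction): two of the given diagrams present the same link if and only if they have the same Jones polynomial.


equivalence classes: {D1, D2, D3, D4}
D1 (bracket A^-16 - A^-12 + 2A^-8 - 2A^-4 + 2 - 2A^4 + A^8; 12 crossings at w = -4): V = t^-5 - 2t^-4 + 2t^-3 - 2t^-2 + 2t^-1 - 1 + t
V(D2) = t^-5 - 2t^-4 + 2t^-3 - 2t^-2 + 2t^-1 - 1 + t  [12 crossings, <D> = A^-10 - A^-6 + 2A^-2 - 2A^2 + 2A^6 - 2A^10 + A^14, w = -2]
V(D3) = t^-5 - 2t^-4 + 2t^-3 - 2t^-2 + 2t^-1 - 1 + t  [10 crossings, <D> = A^-16 - A^-12 + 2A^-8 - 2A^-4 + 2 - 2A^4 + A^8, w = -4]
V(D4) = t^-5 - 2t^-4 + 2t^-3 - 2t^-2 + 2t^-1 - 1 + t  [10 crossings, <D> = A^-10 - A^-6 + 2A^-2 - 2A^2 + 2A^6 - 2A^10 + A^14, w = -2]
key observation: one V(t) for all 4 diagrams — one class (guaranteed)


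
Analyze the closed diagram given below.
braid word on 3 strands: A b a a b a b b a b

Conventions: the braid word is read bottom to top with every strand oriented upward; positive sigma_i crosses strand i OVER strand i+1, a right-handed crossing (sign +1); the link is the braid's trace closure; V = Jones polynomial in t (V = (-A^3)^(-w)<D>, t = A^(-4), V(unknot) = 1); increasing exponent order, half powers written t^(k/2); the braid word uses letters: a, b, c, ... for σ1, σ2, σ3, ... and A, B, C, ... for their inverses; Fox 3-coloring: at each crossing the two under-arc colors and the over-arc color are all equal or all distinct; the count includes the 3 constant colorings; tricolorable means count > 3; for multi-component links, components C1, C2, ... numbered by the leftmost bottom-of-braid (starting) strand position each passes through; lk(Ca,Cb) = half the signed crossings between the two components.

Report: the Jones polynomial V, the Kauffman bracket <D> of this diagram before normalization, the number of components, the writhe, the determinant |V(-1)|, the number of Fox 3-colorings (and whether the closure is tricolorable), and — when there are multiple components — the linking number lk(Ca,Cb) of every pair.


V(t) = t^3 + t^5 - t^8
bracket: -A^-8 + A^4 + A^12, w = +8
1 component, writhe +8, over 10 crossings
det 3, colorings 9 of 3^10 — tricolorable
observation: w = +8 shifts under R1 moves; the (-A^3)^(-8) factor cancels that in V


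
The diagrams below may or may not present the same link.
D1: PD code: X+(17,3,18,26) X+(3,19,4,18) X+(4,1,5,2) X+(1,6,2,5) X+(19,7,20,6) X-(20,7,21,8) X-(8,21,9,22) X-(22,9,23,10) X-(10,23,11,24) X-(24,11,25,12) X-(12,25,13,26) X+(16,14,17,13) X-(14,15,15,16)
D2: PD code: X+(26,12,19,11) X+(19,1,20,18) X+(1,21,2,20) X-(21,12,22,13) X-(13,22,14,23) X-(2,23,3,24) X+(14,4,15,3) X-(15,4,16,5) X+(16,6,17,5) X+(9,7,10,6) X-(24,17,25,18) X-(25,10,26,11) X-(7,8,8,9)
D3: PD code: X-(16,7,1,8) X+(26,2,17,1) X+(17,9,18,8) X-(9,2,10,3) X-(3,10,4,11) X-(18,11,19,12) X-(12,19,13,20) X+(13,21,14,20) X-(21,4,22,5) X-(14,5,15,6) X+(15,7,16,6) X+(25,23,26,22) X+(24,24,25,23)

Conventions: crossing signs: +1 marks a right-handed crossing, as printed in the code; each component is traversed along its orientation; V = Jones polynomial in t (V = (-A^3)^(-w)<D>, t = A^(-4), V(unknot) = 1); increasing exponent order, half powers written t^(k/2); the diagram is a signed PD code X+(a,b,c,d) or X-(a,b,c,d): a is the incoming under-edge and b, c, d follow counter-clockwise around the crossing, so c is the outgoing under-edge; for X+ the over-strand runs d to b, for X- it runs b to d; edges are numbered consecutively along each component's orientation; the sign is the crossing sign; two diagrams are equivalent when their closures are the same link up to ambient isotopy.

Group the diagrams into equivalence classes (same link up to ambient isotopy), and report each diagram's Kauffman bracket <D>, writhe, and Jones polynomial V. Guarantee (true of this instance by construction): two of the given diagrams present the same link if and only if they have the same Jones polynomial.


equivalence classes: {D1} | {D2} | {D3}
D1 (bracket A^-9 + 2A^-1 - A^3 + A^7 - A^11; 13 crossings at w = -1): V = t^(-7/2) - t^(-5/2) + t^(-3/2) - 2t^(-1/2) - t^(3/2)
V(D2) = -t^(-5/2) - t^(-1/2)  [13 crossings, <D> = A^-1 + A^7, w = -1]
V(D3) = t^(-9/2) - t^(-5/2) - t^(-3/2) - t^(-1/2)  [13 crossings, <D> = A^-1 + A^3 + A^7 - A^15, w = -1]
key observation: V(t) takes 3 values over 3 diagrams, fixing the grouping


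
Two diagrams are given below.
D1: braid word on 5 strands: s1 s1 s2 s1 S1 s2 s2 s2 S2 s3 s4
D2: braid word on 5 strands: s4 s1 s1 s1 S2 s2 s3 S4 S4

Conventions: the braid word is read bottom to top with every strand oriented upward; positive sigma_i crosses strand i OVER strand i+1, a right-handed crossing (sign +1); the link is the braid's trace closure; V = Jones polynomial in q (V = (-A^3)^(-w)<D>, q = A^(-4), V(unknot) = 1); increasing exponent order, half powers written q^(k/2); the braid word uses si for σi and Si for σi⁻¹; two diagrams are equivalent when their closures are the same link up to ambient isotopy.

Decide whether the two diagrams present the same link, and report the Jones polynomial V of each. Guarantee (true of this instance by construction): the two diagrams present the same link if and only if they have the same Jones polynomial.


equivalent: no
D1 (bracket -A^-5 + A^-1 - A^3 + 2A^7 + A^15; 11 crossings at w = +7): V = -q^(3/2) - 2q^(7/2) + q^(9/2) - q^(11/2) + q^(13/2)
V(D2) = -q^(1/2) - q^(3/2) - q^(5/2) + q^(9/2)  (w +3, c 9, <D> = -A^-9 + A^-1 + A^3 + A^7)
key observation: comparing 2 Jones polynomials yields 2 groups


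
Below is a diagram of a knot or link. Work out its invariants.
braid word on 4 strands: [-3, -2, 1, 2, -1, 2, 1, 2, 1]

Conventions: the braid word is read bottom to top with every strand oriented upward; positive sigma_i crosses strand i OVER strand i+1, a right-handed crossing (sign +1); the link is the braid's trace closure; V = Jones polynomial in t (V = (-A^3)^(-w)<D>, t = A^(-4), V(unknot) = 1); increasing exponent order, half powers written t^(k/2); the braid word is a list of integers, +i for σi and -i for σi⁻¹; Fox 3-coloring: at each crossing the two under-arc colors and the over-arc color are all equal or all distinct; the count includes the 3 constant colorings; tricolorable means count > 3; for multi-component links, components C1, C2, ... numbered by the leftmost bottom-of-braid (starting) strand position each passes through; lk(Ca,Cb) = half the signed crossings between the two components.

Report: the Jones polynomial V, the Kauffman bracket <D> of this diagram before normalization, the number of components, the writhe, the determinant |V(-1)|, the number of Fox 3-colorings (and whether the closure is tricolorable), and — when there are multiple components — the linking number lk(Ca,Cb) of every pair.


Jones polynomial: V(t) = t - t^2 + 2t^3 - t^4 + t^5 - t^6
<D> = A^-15 - A^-11 + A^-7 - 2A^-3 + A - A^5; writhe +3
components 1, writhe +3 (9 crossings)
3-colorings: 3 of 3^9, det 7 — not tricolorable
note: w = +3 shifts under R1 moves; the (-A^3)^(-3) factor cancels that in V


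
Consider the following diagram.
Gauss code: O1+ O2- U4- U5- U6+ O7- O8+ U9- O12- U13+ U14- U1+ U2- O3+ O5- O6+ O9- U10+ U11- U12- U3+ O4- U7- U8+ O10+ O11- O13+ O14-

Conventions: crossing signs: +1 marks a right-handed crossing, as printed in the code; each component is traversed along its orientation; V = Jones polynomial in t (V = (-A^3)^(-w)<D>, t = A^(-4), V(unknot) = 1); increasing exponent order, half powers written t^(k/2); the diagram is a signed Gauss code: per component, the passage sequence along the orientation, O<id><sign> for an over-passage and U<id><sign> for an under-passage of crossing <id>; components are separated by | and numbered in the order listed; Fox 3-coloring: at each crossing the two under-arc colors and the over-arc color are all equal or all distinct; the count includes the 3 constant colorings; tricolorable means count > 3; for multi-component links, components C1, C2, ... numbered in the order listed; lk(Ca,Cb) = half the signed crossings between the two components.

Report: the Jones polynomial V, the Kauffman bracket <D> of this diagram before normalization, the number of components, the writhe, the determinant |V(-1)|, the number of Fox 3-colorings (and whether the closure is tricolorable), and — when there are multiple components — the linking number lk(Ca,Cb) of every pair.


V = 1
<D> = A^-6 (w = -2)
1 component over 14 crossings, w = -2
3 Fox colorings among 3^14, |V(-1)| = 1: not tricolorable
why: w = -2 shifts under R1 moves; the (-A^3)^(2) factor cancels that in V


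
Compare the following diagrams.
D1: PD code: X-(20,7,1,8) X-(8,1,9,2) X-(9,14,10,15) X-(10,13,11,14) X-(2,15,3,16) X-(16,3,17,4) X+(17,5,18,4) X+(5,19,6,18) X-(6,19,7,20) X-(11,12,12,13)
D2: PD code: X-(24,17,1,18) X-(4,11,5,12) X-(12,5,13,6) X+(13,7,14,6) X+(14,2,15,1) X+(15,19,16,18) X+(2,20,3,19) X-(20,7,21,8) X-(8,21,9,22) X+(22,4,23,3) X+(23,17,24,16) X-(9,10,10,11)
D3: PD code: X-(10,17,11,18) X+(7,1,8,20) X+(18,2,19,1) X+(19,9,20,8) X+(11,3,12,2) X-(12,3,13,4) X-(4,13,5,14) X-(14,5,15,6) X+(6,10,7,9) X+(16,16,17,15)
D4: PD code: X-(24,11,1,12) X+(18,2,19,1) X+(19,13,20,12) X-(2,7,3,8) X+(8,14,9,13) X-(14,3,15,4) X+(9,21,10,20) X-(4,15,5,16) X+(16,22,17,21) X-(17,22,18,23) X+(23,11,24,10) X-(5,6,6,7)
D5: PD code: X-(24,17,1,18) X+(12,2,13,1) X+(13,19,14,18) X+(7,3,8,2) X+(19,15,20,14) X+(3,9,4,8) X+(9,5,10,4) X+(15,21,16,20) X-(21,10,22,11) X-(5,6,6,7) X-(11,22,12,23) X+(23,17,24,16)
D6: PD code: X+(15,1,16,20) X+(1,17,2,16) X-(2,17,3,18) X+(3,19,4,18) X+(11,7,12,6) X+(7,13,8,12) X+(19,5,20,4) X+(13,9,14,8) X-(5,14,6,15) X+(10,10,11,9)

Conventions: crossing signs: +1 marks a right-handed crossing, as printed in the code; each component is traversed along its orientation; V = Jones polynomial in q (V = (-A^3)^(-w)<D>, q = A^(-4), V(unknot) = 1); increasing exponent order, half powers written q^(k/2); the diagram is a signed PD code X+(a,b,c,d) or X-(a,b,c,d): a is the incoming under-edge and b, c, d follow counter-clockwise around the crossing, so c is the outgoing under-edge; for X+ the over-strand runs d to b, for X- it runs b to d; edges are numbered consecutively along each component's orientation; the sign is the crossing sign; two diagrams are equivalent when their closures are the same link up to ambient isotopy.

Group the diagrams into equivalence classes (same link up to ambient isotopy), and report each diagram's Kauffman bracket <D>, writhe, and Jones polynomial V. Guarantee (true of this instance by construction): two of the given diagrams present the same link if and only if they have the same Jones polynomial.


equivalence classes: {D1} | {D2, D3, D4} | {D5, D6}
D1 (bracket A^-14 + A^-6 - A^-2; 10 crossings at w = -6): V = -q^-4 + q^-3 + q^-1
V(D2) = -q^-3 + 2q^-2 - 2q^-1 + 3 - 2q + 2q^2 - q^3  (w 0, c 12, <D> = -A^-12 + 2A^-8 - 2A^-4 + 3 - 2A^4 + 2A^8 - A^12)
D3 (bracket -A^-6 + 2A^-2 - 2A^2 + 3A^6 - 2A^10 + 2A^14 - A^18; 10 crossings at w = +2): V = -q^-3 + 2q^-2 - 2q^-1 + 3 - 2q + 2q^2 - q^3
V(D4) = -q^-3 + 2q^-2 - 2q^-1 + 3 - 2q + 2q^2 - q^3  [12 crossings, <D> = -A^-12 + 2A^-8 - 2A^-4 + 3 - 2A^4 + 2A^8 - A^12, w = 0]
V(D5) = q^2 + 2q^4 - 2q^5 + q^6 - 2q^7 + q^8  [12 crossings, <D> = A^-20 - 2A^-16 + A^-12 - 2A^-8 + 2A^-4 + A^4, w = +4]
V(D6) = q^2 + 2q^4 - 2q^5 + q^6 - 2q^7 + q^8  (w +6, c 10, <D> = A^-14 - 2A^-10 + A^-6 - 2A^-2 + 2A^2 + A^10)
observation: V(q) takes 3 values over 6 diagrams, fixing the grouping


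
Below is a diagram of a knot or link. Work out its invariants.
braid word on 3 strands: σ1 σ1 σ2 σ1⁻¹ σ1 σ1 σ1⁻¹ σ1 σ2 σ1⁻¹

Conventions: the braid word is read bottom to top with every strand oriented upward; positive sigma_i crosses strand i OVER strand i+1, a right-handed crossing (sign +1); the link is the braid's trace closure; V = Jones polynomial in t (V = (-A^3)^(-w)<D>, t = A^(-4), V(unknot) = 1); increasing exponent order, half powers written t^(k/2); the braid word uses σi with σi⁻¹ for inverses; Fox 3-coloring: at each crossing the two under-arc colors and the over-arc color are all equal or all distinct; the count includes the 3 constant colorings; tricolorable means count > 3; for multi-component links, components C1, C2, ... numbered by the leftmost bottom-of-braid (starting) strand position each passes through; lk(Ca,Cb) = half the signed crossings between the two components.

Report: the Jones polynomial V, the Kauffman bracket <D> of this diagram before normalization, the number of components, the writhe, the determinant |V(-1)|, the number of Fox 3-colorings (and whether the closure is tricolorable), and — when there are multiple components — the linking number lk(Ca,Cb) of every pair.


Jones polynomial: V(t) = t + t^3 - t^4
<D> = -A^-4 + 1 + A^8; writhe +4
components 1, writhe +4 (10 crossings)
3-colorings: 9 of 3^10, det 3 — tricolorable
note: inverse pairs cancel, leaving σ1 σ1 σ2 σ1 σ2 σ1⁻¹


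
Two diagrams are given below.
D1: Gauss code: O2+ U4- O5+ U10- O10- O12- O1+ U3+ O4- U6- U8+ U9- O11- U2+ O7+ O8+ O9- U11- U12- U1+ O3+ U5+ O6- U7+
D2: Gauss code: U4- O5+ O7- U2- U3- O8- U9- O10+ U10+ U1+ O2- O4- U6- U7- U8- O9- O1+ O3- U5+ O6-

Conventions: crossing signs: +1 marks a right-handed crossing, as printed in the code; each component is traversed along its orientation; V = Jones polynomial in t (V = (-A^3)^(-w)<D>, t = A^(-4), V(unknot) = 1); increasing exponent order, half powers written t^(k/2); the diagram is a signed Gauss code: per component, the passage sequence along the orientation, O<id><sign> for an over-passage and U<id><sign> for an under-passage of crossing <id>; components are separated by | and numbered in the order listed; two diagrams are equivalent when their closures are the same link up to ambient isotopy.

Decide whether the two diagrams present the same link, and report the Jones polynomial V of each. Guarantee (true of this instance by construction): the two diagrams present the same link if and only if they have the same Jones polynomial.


same link: no
V(D1) = -t^-3 + 3t^-2 - 3t^-1 + 4 - 4t + 3t^2 - 2t^3 + t^4  [12 crossings, <D> = A^-16 - 2A^-12 + 3A^-8 - 4A^-4 + 4 - 3A^4 + 3A^8 - A^12, w = 0]
V(D2) = -t^-6 + t^-5 - t^-4 + 2t^-3 - t^-2 + t^-1  [10 crossings, <D> = A^-8 - A^-4 + 2 - A^4 + A^8 - A^12, w = -4]
insight: comparing 2 Jones polynomials yields 2 groups


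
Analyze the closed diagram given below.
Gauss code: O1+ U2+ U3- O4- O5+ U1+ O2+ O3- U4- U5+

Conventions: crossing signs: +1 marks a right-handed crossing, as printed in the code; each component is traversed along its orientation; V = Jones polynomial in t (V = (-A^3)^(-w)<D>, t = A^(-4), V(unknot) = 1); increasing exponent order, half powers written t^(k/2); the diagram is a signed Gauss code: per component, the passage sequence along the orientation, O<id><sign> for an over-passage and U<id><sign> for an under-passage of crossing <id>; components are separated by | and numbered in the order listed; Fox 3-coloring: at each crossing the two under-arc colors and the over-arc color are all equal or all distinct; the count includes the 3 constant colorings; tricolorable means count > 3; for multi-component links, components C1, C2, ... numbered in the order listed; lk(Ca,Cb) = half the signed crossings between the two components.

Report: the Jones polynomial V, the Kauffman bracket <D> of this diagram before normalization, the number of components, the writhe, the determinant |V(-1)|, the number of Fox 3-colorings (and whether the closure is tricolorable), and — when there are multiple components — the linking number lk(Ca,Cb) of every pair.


V = 1
<D> = -A^3 (w = +1)
1 component over 5 crossings, w = +1
3 Fox colorings among 3^5, |V(-1)| = 1: not tricolorable
why: det 1 = |V(-1)|; not divisible by 3, so not tricolorable


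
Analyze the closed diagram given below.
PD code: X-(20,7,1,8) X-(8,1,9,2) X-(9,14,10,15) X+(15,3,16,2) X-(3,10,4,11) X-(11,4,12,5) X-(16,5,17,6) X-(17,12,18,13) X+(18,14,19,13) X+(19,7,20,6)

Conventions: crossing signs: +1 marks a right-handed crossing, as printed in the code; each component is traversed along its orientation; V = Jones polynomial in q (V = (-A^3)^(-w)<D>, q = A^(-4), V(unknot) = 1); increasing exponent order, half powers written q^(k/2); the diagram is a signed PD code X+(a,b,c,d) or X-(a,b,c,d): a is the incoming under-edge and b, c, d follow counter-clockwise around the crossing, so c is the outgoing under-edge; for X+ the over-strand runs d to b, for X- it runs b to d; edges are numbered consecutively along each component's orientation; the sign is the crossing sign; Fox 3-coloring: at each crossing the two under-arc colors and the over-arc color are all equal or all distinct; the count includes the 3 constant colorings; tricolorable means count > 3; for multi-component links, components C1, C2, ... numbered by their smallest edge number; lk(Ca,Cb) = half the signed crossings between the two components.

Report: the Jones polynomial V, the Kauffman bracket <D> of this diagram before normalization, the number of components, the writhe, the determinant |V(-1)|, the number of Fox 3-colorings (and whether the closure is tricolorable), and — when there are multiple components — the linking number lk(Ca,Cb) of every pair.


Jones polynomial: V(q) = -q^-6 + q^-5 - q^-4 + 2q^-3 - q^-2 + q^-1
<D> = A^-8 - A^-4 + 2 - A^4 + A^8 - A^12; writhe -4
components 1, writhe -4 (10 crossings)
3-colorings: 3 of 3^10, det 7 — not tricolorable
note: det 7 = |V(-1)|; not divisible by 3, so not tricolorable


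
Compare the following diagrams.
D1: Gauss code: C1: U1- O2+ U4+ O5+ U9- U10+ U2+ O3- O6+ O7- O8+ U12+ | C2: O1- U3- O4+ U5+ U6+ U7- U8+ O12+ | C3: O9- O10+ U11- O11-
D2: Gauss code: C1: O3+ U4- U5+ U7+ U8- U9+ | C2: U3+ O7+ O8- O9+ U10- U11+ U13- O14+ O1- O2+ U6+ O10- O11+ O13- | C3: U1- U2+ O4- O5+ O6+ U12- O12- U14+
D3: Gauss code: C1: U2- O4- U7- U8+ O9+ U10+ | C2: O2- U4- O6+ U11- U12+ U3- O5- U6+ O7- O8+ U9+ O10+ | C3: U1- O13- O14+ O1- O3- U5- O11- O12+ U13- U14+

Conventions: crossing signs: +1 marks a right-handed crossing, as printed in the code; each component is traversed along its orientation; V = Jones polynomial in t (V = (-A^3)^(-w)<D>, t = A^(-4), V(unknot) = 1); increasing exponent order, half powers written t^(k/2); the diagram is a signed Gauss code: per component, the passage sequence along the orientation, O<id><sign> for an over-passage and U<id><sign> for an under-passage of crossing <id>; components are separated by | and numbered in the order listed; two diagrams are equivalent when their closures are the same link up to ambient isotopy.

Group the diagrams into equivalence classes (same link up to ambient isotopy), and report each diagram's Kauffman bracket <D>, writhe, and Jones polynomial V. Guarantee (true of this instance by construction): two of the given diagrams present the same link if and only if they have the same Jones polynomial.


equivalence classes: {D1} | {D2} | {D3}
D1 (bracket A^-6 + A^-2 + A^2 + A^6; 12 crossings at w = +2): V = 1 + t + t^2 + t^3
V(D2) = t + 2t^3 + t^5  (w +2, c 14, <D> = A^-14 + 2A^-6 + A^2)
D3 (bracket A^-6 + A^-2 + A^2 + A^6; 14 crossings at w = -2): V = t^-3 + t^-2 + t^-1 + 1
key observation: comparing 3 Jones polynomials yields 3 groups


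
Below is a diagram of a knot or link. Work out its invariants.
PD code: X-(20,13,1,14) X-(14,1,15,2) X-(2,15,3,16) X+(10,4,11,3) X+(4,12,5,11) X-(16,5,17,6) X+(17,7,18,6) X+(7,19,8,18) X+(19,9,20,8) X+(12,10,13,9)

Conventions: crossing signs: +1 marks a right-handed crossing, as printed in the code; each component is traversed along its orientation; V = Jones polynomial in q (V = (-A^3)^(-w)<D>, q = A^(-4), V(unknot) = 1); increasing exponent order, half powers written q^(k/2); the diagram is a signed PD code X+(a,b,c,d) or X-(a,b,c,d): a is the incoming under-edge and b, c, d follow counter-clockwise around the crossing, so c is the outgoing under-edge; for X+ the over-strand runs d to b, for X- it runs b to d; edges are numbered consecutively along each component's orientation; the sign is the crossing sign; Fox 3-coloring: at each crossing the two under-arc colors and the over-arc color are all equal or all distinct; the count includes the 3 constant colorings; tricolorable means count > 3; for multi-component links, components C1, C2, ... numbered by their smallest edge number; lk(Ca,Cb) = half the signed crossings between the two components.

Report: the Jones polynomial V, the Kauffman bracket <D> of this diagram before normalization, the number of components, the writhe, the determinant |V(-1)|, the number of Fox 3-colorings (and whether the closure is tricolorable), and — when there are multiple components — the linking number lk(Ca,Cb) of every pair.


V = -q^-1 + 2 - q + 2q^2 - q^3 + q^4 - q^5
<D> = -A^-14 + A^-10 - A^-6 + 2A^-2 - A^2 + 2A^6 - A^10 (w = +2)
1 component over 10 crossings, w = +2
9 Fox colorings among 3^10, |V(-1)| = 9: tricolorable
why: the span of V is 6, forcing >= 6 crossings in any diagram


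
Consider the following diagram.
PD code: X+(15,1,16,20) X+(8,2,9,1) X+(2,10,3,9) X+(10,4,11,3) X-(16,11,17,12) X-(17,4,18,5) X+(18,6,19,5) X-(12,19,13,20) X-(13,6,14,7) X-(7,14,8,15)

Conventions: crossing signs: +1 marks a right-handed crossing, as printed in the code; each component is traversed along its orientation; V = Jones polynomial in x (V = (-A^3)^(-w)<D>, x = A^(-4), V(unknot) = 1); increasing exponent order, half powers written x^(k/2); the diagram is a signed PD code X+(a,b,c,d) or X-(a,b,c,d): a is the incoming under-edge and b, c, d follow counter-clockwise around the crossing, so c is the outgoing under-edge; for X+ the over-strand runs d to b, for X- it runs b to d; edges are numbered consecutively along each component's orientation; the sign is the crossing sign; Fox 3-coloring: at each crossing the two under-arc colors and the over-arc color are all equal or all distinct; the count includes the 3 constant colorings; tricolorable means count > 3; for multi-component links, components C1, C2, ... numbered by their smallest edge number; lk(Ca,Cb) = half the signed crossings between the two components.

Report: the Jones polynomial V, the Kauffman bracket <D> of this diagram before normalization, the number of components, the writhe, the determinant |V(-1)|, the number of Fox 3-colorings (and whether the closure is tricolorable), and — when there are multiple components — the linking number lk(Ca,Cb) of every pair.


V(x) = -x^-3 + 2x^-2 - 2x^-1 + 3 - 2x + 2x^2 - x^3
bracket: -A^-12 + 2A^-8 - 2A^-4 + 3 - 2A^4 + 2A^8 - A^12, w = 0
1 component, writhe 0, over 10 crossings
det 13, colorings 3 of 3^10 — not tricolorable
observation: det 13 = |V(-1)|; not divisible by 3, so not tricolorable


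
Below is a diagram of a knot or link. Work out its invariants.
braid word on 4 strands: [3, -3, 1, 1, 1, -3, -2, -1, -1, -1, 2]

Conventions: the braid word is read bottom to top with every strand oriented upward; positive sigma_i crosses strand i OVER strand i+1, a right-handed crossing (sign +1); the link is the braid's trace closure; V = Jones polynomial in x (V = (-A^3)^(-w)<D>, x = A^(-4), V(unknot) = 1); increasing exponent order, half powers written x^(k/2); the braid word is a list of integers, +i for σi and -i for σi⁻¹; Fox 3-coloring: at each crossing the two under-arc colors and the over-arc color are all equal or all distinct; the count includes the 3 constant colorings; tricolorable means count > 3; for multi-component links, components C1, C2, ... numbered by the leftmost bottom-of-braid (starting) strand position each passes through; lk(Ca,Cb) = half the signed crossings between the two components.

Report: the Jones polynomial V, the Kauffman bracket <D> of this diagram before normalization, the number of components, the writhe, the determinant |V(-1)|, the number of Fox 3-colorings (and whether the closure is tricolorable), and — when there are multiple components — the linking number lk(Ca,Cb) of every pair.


V = -x^-3 + x^-2 - x^-1 + 3 - x + x^2 - x^3
<D> = A^-15 - A^-11 + A^-7 - 3A^-3 + A - A^5 + A^9 (w = -1)
1 component over 11 crossings, w = -1
27 Fox colorings among 3^11, |V(-1)| = 9: tricolorable
why: |V(-1)| = 9: so tricolorable, since 3 divides 9


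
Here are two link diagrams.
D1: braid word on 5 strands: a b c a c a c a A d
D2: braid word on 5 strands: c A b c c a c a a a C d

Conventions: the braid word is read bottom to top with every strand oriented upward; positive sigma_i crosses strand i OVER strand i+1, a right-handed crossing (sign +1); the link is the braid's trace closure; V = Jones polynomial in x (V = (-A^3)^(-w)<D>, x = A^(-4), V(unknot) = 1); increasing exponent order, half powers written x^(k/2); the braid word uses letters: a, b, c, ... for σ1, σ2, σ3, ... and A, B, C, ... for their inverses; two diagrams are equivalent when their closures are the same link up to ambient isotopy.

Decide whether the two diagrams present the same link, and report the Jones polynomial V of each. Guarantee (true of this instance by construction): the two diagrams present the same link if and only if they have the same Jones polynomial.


equivalent: yes
D1 (bracket A^-8 - 2A^-4 + 1 - 2A^4 + 2A^8 + A^16; 10 crossings at w = +8): V = x^2 + 2x^4 - 2x^5 + x^6 - 2x^7 + x^8
V(D2) = x^2 + 2x^4 - 2x^5 + x^6 - 2x^7 + x^8  (w +8, c 12, <D> = A^-8 - 2A^-4 + 1 - 2A^4 + 2A^8 + A^16)
key observation: from 10 to 12 crossings by R-moves: one link, two diagrams


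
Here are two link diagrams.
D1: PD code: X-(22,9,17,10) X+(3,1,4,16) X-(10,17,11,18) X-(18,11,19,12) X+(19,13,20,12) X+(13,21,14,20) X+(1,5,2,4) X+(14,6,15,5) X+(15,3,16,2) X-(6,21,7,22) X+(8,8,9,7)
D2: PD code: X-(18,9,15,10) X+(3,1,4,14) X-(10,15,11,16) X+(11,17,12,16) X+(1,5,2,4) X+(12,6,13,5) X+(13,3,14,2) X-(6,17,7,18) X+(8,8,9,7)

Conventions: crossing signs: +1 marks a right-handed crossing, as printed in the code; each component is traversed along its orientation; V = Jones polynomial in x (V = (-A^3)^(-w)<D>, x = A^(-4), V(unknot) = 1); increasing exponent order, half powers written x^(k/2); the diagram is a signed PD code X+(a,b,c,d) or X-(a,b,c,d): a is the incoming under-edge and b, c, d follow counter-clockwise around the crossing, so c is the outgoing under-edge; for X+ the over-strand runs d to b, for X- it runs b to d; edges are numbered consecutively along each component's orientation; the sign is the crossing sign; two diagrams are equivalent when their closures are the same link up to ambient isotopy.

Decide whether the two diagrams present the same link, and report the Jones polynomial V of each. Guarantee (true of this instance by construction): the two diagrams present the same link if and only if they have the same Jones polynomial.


equivalent: yes
D1 (bracket -A^-5 + A^-1 - A^3 + 2A^7 + A^15; 11 crossings at w = +3): V = -x^(-3/2) - 2x^(1/2) + x^(3/2) - x^(5/2) + x^(7/2)
V(D2) = -x^(-3/2) - 2x^(1/2) + x^(3/2) - x^(5/2) + x^(7/2)  [9 crossings, <D> = -A^-5 + A^-1 - A^3 + 2A^7 + A^15, w = +3]
observation: from 11 to 9 crossings by R-moves: one link, two diagrams


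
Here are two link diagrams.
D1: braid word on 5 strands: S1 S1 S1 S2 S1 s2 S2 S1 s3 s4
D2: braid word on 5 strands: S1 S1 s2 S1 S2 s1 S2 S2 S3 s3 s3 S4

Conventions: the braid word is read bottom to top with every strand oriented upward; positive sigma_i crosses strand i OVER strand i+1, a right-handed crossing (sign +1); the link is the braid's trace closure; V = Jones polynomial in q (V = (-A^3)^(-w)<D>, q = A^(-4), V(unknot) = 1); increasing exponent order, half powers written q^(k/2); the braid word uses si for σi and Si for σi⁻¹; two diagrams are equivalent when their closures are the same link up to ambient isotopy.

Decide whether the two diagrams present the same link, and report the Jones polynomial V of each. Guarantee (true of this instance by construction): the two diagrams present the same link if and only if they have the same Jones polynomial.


equivalent: no
D1 (bracket A^-4 + A^4 - A^8 + A^12 - A^16; 10 crossings at w = -4): V = -q^-7 + q^-6 - q^-5 + q^-4 + q^-2
V(D2) = q^-7 - 2q^-6 + 2q^-5 - 3q^-4 + 3q^-3 - 2q^-2 + 2q^-1  [12 crossings, <D> = 2A^-8 - 2A^-4 + 3 - 3A^4 + 2A^8 - 2A^12 + A^16, w = -4]
observation: 2 classes among 2 diagrams; unequal V(q) rules out equality


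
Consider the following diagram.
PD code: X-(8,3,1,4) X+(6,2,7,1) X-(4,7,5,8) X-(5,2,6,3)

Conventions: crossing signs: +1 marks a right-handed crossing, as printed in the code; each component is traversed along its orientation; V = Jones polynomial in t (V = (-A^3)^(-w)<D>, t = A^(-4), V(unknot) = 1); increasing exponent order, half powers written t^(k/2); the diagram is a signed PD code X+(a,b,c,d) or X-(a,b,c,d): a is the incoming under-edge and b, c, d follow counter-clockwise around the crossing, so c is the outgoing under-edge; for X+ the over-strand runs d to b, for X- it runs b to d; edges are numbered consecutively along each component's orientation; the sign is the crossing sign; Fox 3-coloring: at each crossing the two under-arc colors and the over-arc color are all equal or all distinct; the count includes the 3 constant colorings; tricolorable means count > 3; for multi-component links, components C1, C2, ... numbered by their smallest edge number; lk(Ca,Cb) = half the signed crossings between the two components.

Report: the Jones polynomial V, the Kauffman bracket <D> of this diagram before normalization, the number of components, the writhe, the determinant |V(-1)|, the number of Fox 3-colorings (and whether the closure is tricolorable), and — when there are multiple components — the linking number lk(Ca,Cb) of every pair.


Jones polynomial: V(t) = 1
<D> = A^-6; writhe -2
components 1, writhe -2 (4 crossings)
3-colorings: 3 of 3^4, det 1 — not tricolorable
note: w = -2 shifts under R1 moves; the (-A^3)^(2) factor cancels that in V


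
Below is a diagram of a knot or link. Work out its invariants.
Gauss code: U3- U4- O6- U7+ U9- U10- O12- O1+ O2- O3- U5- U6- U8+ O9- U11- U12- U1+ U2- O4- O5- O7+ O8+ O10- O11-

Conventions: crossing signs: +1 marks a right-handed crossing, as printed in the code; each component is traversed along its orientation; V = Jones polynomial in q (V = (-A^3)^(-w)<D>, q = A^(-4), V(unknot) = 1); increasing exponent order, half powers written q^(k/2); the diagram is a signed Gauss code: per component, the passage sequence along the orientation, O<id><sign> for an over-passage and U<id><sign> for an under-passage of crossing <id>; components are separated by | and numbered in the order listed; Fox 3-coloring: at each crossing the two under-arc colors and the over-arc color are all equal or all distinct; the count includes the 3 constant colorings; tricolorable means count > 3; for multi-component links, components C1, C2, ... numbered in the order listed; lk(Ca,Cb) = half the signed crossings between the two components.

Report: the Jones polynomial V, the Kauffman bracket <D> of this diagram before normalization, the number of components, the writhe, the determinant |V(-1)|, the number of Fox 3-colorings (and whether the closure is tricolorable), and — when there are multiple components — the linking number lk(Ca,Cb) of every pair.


Jones polynomial: V(q) = -q^-7 + q^-6 - q^-5 + q^-4 + q^-2
<D> = A^-10 + A^-2 - A^2 + A^6 - A^10; writhe -6
components 1, writhe -6 (12 crossings)
3-colorings: 3 of 3^12, det 5 — not tricolorable
note: w = -6 (over 12 crossings) is diagram-only; (-A^3)^(6) removes it from V


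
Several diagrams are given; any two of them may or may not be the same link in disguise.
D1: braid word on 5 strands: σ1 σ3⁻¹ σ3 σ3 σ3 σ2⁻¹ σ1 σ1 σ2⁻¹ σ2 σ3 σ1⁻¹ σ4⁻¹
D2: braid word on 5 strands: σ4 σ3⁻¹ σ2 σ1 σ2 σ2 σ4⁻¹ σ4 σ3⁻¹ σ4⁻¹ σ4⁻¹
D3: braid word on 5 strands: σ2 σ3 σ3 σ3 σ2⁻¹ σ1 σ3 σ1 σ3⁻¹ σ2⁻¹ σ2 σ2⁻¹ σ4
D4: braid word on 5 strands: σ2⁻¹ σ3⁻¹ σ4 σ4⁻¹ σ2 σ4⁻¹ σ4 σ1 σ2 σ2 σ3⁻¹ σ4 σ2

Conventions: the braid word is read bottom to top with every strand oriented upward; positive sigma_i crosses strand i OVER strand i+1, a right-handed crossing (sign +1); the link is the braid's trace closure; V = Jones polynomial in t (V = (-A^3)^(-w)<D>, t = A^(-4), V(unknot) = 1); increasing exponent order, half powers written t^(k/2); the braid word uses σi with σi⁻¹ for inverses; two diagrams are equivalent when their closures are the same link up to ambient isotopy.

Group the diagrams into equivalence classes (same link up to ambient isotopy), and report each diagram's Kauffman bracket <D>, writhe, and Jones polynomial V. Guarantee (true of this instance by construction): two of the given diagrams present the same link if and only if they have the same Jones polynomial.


equivalence classes: {D1, D3} | {D2, D4}
D1 (bracket -A^-17 + A^-13 - A^-9 + 2A^-5 + A^3; 13 crossings at w = +3): V = -t^(3/2) - 2t^(7/2) + t^(9/2) - t^(11/2) + t^(13/2)
D2 (bracket -A^-11 + A^-7 - A^-3 + 2A + A^9; 11 crossings at w = +1): V = -t^(-3/2) - 2t^(1/2) + t^(3/2) - t^(5/2) + t^(7/2)
V(D3) = -t^(3/2) - 2t^(7/2) + t^(9/2) - t^(11/2) + t^(13/2)  [13 crossings, <D> = -A^-11 + A^-7 - A^-3 + 2A + A^9, w = +5]
V(D4) = -t^(-3/2) - 2t^(1/2) + t^(3/2) - t^(5/2) + t^(7/2)  (w +3, c 13, <D> = -A^-5 + A^-1 - A^3 + 2A^7 + A^15)
key observation: comparing 4 Jones polynomials yields 2 groups
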